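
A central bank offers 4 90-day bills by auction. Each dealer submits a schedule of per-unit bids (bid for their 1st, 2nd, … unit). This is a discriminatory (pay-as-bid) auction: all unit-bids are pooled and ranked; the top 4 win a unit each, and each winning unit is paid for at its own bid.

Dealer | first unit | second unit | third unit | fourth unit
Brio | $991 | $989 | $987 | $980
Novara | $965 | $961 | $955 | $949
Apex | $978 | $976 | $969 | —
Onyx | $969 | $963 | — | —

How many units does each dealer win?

Brio 4

Pooled unit-bids ranked (top 4): 991 (Brio-1), 989 (Brio-2), 987 (Brio-3), 980 (Brio-4)
Next rejected bid: $978 (not a price — pay-as-bid).
Allocation: Brio 4.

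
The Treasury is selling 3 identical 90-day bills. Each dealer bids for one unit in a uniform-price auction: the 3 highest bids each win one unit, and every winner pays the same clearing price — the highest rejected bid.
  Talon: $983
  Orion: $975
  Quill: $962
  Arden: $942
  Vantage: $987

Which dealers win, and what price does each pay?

Sorting: 987 (Vantage), 983 (Talon), 975 (Orion), 962 (Quill), 942 (Arden)
Top 3: Vantage, Talon, Orion.
Highest unsuccessful bid: $962 → clearing price.

Vantage, Talon, Orion; each pays $962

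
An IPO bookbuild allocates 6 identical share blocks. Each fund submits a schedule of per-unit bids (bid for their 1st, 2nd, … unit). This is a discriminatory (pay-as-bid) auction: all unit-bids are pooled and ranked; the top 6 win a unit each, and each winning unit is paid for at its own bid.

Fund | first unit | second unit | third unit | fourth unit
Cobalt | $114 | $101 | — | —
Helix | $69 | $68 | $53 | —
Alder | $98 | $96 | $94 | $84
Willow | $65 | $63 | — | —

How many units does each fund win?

Alder 4, Cobalt 2

Merging the schedules and taking the best 6: 114 (Cobalt-1), 101 (Cobalt-2), 98 (Alder-1), 96 (Alder-2), 94 (Alder-3), 84 (Alder-4)
Next rejected bid: $69 (not a price — pay-as-bid).
Allocation: Alder 4, Cobalt 2.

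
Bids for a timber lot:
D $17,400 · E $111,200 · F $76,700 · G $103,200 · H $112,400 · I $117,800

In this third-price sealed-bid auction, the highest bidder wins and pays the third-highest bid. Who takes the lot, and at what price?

I pays $111,200

Rule: the highest bidder wins and pays the third-highest bid.
Sorting bids: 117,800 (I) > 112,400 (H) > 111,200 (E) > 103,200 (G) > 76,700 (F) > 17,400 (D)
I is highest; pays the third-highest bid, $111,200.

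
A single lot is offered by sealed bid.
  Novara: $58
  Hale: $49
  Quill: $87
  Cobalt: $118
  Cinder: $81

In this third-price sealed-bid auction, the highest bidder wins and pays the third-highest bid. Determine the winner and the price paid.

Bids in order: 118 (Cobalt) > 87 (Quill) > 81 (Cinder) > 58 (Novara) > 49 (Hale)
Cobalt wins; payment is bid #3 in the ranking = $81.

Cobalt pays $81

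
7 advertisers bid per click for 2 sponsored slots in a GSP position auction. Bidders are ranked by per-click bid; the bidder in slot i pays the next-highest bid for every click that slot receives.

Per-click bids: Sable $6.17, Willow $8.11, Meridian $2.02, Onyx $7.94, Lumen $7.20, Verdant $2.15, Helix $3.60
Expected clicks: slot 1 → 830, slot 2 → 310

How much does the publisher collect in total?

Total revenue: $8822.20

Per-click bids in order: $8.11 (Willow) > $7.94 (Onyx) > $7.20 (Lumen) > …
Slot 1: Willow pays $7.94 × 830 = $6590.20
Slot 2: Onyx pays $7.20 × 310 = $2232.00
Total = $8822.20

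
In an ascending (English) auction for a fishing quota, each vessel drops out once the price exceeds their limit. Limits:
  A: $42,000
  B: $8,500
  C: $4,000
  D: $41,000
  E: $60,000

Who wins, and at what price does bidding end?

Limits ranked: 60,000 (E) > 42,000 (A) > 41,000 (D) > 8,500 (B) > 4,000 (C)
A is the last rival to drop out, at $42,000; E remains and wins at that price.

E wins at $42,000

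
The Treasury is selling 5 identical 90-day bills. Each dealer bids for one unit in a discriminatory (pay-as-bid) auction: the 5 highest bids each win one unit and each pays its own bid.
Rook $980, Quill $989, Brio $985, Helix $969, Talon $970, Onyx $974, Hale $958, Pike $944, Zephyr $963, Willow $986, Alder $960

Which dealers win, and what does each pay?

Quill $989, Willow $986, Brio $985, Rook $980, Onyx $974

Ordering the bids: 989 (Quill), 986 (Willow), 985 (Brio), 980 (Rook), 974 (Onyx), 970 (Talon), 969 (Helix), …
The 5 highest are Quill, Willow, Brio, Rook, Onyx.
Each winner pays its own bid: Quill $989, Willow $986, Brio $985, Rook $980, Onyx $974.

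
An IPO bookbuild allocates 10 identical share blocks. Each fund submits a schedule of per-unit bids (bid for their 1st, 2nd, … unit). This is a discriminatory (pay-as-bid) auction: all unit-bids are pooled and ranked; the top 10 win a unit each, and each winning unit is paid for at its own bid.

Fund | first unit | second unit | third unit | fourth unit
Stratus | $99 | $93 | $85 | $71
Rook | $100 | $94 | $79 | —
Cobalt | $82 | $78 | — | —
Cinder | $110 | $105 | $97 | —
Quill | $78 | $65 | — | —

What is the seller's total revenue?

All unit-bids, highest first — top 10: 110 (Cinder-1), 105 (Cinder-2), 100 (Rook-1), 99 (Stratus-1), 97 (Cinder-3), 94 (Rook-2), 93 (Stratus-2), 85 (Stratus-3), 82 (Cobalt-1), 79 (Rook-3)
Next rejected bid: $78 (not a price — pay-as-bid).
Each winning unit pays its own bid.
Revenue = 110 + 105 + 100 + 99 + 97 + 94 + 93 + 85 + 82 + 79 = $944.

Total revenue: $944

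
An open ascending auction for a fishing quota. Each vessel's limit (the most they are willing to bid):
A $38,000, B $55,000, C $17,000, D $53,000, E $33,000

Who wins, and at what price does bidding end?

B wins at $53,000

Open ascending-bid auction: the price rises until one bidder remains; the winner pays the price at which the last rival dropped out.
Limits ranked: 55,000 (B) > 53,000 (D) > 38,000 (A) > 33,000 (E) > 17,000 (C)
Bidding ends when D exits at $53,000; B takes it.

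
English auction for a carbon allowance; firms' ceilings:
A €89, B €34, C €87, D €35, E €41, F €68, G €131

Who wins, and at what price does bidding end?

Limits in order: 131 (G) > 89 (A) > 87 (C) > 68 (F) > 41 (E) > 35 (D) > …
Once the price passes €89, only G is left; the hammer falls at A's limit of €89.

G wins at €89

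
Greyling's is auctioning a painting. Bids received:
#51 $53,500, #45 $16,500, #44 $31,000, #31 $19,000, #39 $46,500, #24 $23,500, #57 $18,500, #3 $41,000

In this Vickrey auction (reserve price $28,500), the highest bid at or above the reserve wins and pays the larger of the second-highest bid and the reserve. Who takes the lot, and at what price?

#51 pays $46,500

Sorting bids: 53,500 (#51) > 46,500 (#39) > 41,000 (#3) > 31,000 (#44) > 23,500 (#24) > 19,000 (#31) > …
Highest eligible bid: #51 at $53,500.
max(second-highest $46,500, reserve $28,500) = $46,500; the reserve does not bind.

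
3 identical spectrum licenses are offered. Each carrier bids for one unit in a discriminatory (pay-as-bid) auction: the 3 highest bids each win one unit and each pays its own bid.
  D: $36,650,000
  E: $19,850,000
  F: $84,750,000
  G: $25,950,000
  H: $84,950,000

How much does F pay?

F pays $84,750,000

Ordering the bids: 84,950,000 (H), 84,750,000 (F), 36,650,000 (D), 25,950,000 (G), 19,850,000 (E)
Top 3: H, F, D.
F wins → own bid $84,750,000.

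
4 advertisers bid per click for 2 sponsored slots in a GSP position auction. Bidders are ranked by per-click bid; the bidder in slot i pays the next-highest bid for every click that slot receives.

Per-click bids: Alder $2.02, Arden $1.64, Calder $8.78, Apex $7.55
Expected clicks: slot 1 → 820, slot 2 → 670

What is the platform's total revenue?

Sorting advertisers: $8.78 (Calder) > $7.55 (Apex) > $2.02 (Alder) > …
Slot 1: Calder pays $7.55 × 820 = $6191.00
Slot 2: Apex pays $2.02 × 670 = $1353.40
Total = $7544.40

Total revenue: $7544.40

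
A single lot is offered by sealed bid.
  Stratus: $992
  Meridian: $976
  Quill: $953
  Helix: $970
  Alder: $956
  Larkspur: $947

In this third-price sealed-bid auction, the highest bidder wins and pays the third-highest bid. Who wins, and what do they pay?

Stratus pays $970

Rule: the highest bidder wins and pays the third-highest bid.
Bids in order: 992 (Stratus) > 976 (Meridian) > 970 (Helix) > 956 (Alder) > 953 (Quill) > 947 (Larkspur)
Stratus wins; payment is bid #3 in the ranking = $970.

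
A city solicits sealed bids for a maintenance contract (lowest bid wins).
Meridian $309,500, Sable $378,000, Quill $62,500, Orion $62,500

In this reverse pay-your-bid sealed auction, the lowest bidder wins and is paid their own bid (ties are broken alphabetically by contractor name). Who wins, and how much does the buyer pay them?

Orion is paid $62,500

Bids ranked: 62,500 (Orion) < 62,500 (Quill) < 309,500 (Meridian) < 378,000 (Sable)
Orion and Quill tie at $62,500; tie-break gives it to Orion.
Orion is lowest → is paid own bid, $62,500.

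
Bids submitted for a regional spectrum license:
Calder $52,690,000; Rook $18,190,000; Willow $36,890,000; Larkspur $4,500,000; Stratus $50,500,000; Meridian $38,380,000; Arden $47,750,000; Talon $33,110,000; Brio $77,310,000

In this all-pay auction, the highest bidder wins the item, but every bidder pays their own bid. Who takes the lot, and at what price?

Brio pays $77,310,000

Bids ranked: 77,310,000 (Brio) > 52,690,000 (Calder) > 50,500,000 (Stratus) > 47,750,000 (Arden) > 38,380,000 (Meridian) > 36,890,000 (Willow) > …
Brio is highest and takes the item; every bidder forfeits their bid.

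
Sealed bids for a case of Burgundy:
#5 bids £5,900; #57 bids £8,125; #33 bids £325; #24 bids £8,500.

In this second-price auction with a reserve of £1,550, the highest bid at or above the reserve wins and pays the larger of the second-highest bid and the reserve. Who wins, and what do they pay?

Second-price auction with a reserve of £1,550: the highest bid at or above the reserve wins and pays the larger of the second-highest bid and the reserve.
Bids ranked: 8,500 (#24) > 8,125 (#57) > 5,900 (#5) > 325 (#33)
#24 has the top bid at or above the reserve (£8,500).
Second-highest bid £8,125 exceeds the reserve £1,550 → payment £8,125.

#24 pays £8,125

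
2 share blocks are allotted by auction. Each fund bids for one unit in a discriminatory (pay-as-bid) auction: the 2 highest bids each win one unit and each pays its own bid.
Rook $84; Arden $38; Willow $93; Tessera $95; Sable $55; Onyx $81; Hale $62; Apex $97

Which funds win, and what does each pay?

Bids ranked high→low: 97 (Apex), 95 (Tessera), 93 (Willow), 84 (Rook), …
Top 2: Apex, Tessera.
Each winner pays its own bid: Apex $97, Tessera $95.

Apex $97, Tessera $95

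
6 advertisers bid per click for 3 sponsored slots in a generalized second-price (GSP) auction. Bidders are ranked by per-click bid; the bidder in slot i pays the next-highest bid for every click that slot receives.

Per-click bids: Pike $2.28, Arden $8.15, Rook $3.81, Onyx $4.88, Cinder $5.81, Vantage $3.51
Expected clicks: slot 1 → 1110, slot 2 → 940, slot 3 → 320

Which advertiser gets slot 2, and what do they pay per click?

Cinder; $4.88 per click

Sorting advertisers: $8.15 (Arden) > $5.81 (Cinder) > $4.88 (Onyx) > $3.81 (Rook) > …
Slot 2 goes to the second-ranked bidder, Cinder, who pays the next bid down: $4.88/click.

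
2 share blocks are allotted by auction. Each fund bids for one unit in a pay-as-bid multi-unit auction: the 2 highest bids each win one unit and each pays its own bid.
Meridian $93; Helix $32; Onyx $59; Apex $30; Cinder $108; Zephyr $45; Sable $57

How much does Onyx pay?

Onyx pays $0

Sorting: 108 (Cinder), 93 (Meridian), 59 (Onyx), 57 (Sable), …
The 2 highest are Cinder, Meridian.
Onyx does not win → $0.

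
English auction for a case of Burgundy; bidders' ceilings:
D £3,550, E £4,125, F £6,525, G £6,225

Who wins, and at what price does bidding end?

Rule: the price rises until one bidder remains; the winner pays the price at which the last rival dropped out.
Limits in order: 6,525 (F) > 6,225 (G) > 4,125 (E) > 3,550 (D)
G is the last rival to drop out, at £6,225; F remains and wins at that price.

F wins at £6,225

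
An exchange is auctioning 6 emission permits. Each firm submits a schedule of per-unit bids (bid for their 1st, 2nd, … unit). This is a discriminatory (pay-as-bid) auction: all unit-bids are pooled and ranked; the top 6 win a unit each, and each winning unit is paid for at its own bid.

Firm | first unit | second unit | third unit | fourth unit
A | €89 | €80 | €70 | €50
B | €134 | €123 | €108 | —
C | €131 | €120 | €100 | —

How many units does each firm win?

Pooled unit-bids ranked (top 6): 134 (B-1), 131 (C-1), 123 (B-2), 120 (C-2), 108 (B-3), 100 (C-3)
Next rejected bid: €89 (not a price — pay-as-bid).
Allocation: B 3, C 3.

B 3, C 3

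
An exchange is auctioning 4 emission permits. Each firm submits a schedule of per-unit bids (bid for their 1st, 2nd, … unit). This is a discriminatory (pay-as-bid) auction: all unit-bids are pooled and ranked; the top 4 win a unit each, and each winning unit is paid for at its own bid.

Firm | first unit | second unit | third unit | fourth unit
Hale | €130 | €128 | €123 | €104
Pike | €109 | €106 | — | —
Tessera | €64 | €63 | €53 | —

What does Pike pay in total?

Pike pays €109

Pooled unit-bids ranked (top 4): 130 (Hale-1), 128 (Hale-2), 123 (Hale-3), 109 (Pike-1)
Next rejected bid: €106 (not a price — pay-as-bid).
Pike's winning unit-bids: 109 = €109.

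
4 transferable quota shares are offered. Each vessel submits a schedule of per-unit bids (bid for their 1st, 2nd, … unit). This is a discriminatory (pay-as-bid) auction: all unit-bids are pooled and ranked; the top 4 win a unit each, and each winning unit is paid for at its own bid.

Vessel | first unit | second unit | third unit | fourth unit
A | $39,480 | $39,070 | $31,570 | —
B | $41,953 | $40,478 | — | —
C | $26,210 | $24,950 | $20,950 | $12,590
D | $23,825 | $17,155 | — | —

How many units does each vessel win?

All unit-bids, highest first — top 4: 41,953 (B-1), 40,478 (B-2), 39,480 (A-1), 39,070 (A-2)
Next rejected bid: $31,570 (not a price — pay-as-bid).
Allocation: A 2, B 2.

A 2, B 2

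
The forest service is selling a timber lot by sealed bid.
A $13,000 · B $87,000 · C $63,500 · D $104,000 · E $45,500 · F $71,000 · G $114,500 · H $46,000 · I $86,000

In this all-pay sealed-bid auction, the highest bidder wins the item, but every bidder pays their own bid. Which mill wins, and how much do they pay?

G pays $114,500

Bids in order: 114,500 (G) > 104,000 (D) > 87,000 (B) > 86,000 (I) > 71,000 (F) > 63,500 (C) > …
G wins with the top bid; all bids are sunk regardless.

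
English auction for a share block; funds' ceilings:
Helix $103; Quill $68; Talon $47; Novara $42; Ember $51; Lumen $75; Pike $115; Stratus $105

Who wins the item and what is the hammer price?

Pike wins at $105

Ascending (English) auction: the price rises until one bidder remains; the winner pays the price at which the last rival dropped out.
Sorting limits: 115 (Pike) > 105 (Stratus) > 103 (Helix) > 75 (Lumen) > 68 (Quill) > 51 (Ember) > …
Bidding ends when Stratus exits at $105; Pike takes it.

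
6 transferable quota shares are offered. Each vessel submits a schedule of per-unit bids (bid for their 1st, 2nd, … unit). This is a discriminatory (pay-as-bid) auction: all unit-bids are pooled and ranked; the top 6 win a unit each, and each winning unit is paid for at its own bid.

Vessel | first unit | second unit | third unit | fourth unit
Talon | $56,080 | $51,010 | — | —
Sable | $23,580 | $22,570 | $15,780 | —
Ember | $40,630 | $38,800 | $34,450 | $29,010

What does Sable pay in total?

All unit-bids, highest first — top 6: 56,080 (Talon-1), 51,010 (Talon-2), 40,630 (Ember-1), 38,800 (Ember-2), 34,450 (Ember-3), 29,010 (Ember-4)
Next rejected bid: $23,580 (not a price — pay-as-bid).
Sable wins no units.

Sable pays $0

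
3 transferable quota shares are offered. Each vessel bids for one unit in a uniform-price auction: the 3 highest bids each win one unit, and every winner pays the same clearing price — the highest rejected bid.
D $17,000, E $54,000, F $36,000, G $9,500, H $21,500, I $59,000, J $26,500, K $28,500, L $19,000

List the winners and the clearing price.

I, E, F; each pays $28,500

Ordering the bids: 59,000 (I), 54,000 (E), 36,000 (F), 28,500 (K), 26,500 (J), …
Winners (3 units): I, E, F.
Clearing price = highest rejected bid = $28,500.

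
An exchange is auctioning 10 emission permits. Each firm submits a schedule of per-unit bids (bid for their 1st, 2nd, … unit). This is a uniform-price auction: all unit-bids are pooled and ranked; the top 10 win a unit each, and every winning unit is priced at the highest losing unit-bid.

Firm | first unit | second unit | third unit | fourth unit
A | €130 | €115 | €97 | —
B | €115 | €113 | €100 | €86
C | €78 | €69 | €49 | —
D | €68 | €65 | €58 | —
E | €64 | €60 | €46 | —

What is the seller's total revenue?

Pooled unit-bids ranked (top 10): 130 (A-1), 115 (A-2), 115 (B-1), 113 (B-2), 100 (B-3), 97 (A-3), 86 (B-4), 78 (C-1), 69 (C-2), 68 (D-1)
The (k+1)-th unit-bid is €65.
Allocation: A 3, B 4, C 2, D 1. Every unit priced at €65.
Revenue = 10 × 65 = €650.

Total revenue: €650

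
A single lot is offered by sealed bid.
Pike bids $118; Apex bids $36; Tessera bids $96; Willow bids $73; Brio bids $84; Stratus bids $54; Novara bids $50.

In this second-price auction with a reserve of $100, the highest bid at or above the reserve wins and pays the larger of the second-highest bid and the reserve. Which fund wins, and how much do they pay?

Pike pays $100

Rule: the highest bid at or above the reserve wins and pays the larger of the second-highest bid and the reserve.
Bids ranked: 118 (Pike) > 96 (Tessera) > 84 (Brio) > 73 (Willow) > 54 (Stratus) > 50 (Novara) > …
Pike has the top bid at or above the reserve ($118).
max(second-highest $96, reserve $100) = $100.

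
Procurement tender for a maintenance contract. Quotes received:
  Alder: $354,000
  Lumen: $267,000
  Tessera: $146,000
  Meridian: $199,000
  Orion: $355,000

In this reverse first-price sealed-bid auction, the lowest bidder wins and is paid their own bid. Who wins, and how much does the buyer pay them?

Tessera is paid $146,000

Rule: the lowest bidder wins and is paid their own bid.
Bids in order: 146,000 (Tessera) < 199,000 (Meridian) < 267,000 (Lumen) < 354,000 (Alder) < 355,000 (Orion)
Tessera is lowest → is paid own bid, $146,000.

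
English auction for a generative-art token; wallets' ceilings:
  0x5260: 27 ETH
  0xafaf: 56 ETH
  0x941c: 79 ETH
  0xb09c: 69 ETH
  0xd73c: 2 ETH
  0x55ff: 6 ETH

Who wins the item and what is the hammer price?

0x941c wins at 69 ETH

Rule: the price rises until one bidder remains; the winner pays the price at which the last rival dropped out.
Sorting limits: 79 (0x941c) > 69 (0xb09c) > 56 (0xafaf) > 27 (0x5260) > 6 (0x55ff) > 2 (0xd73c)
Bidding ends when 0xb09c exits at 69 ETH; 0x941c takes it.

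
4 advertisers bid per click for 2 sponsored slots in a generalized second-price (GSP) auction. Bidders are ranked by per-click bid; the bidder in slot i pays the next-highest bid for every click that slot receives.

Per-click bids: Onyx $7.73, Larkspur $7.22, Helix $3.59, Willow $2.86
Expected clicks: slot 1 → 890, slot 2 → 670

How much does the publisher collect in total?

Total revenue: $8831.10

Ranked by bid: $7.73 (Onyx) > $7.22 (Larkspur) > $3.59 (Helix) > …
Slot 1: Onyx pays $7.22 × 890 = $6425.80
Slot 2: Larkspur pays $3.59 × 670 = $2405.30
Total = $8831.10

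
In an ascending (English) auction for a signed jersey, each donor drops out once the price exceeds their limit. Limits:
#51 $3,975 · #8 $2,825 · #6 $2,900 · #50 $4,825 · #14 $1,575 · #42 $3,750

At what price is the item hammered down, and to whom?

#50 wins at $3,975

Limits ranked: 4,825 (#50) > 3,975 (#51) > 3,750 (#42) > 2,900 (#6) > 2,825 (#8) > 1,575 (#14)
#51 is the last rival to drop out, at $3,975; #50 remains and wins at that price.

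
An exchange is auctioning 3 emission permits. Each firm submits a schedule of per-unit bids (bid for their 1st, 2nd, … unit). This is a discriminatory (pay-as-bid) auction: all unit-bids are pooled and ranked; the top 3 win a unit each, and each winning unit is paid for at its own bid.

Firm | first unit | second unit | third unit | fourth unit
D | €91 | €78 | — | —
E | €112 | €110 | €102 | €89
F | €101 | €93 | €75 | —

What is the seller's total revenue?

Total revenue: €324

Merging the schedules and taking the best 3: 112 (E-1), 110 (E-2), 102 (E-3)
Next rejected bid: €101 (not a price — pay-as-bid).
Each winning unit pays its own bid.
Revenue = 112 + 110 + 102 = €324.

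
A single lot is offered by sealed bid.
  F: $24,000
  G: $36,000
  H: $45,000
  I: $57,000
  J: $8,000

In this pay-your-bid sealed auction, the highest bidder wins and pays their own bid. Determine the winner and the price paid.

Pay-your-bid sealed auction: the highest bidder wins and pays their own bid.
Bids ranked: 57,000 (I) > 45,000 (H) > 36,000 (G) > 24,000 (F) > 8,000 (J)
I is highest → pays own bid, $57,000.

I pays $57,000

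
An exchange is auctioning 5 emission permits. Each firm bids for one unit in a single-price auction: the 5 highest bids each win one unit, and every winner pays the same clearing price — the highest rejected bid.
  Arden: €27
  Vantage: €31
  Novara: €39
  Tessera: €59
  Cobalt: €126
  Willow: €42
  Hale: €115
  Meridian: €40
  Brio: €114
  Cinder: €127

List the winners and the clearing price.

Cinder, Cobalt, Hale, Brio, Tessera; each pays €42

Bids ranked high→low: 127 (Cinder), 126 (Cobalt), 115 (Hale), 114 (Brio), 59 (Tessera), 42 (Willow), 40 (Meridian), …
The 5 highest are Cinder, Cobalt, Hale, Brio, Tessera.
First losing bid is Willow's €42, which sets the uniform price.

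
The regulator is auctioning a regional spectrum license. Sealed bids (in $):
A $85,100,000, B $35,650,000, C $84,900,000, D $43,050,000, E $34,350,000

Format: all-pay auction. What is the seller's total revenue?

Sorting bids: 85,100,000 (A) > 84,900,000 (C) > 43,050,000 (D) > 35,650,000 (B) > 34,350,000 (E)
A wins with the top bid; all bids are sunk regardless.
Every bidder forfeits their bid regardless of winning.
Revenue = 85,100,000 + 35,650,000 + 84,900,000 + 43,050,000 + 34,350,000 = $283,050,000.

Total revenue: $283,050,000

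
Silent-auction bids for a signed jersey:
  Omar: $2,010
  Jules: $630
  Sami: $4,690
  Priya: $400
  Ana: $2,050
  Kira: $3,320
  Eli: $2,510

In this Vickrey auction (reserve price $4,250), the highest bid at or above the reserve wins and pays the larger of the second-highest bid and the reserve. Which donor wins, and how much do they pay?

Sami pays $4,250

Bids ranked: 4,690 (Sami) > 3,320 (Kira) > 2,510 (Eli) > 2,050 (Ana) > 2,010 (Omar) > 630 (Jules) > …
Highest eligible bid: Sami at $4,690.
Second-highest bid $3,320 is below the reserve $4,250, so the reserve binds → payment $4,250.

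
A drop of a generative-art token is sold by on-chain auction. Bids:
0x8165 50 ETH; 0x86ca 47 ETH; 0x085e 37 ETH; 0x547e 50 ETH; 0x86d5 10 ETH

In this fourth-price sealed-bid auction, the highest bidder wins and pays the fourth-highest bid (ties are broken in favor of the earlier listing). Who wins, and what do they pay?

Bids ranked: 50 (0x8165) > 50 (0x547e) > 47 (0x86ca) > 37 (0x085e) > 10 (0x86d5)
Tie at 50 ETH → 0x8165 wins by tie-break.
0x8165 wins; payment is bid #4 in the ranking = 37 ETH.

0x8165 pays 37 ETH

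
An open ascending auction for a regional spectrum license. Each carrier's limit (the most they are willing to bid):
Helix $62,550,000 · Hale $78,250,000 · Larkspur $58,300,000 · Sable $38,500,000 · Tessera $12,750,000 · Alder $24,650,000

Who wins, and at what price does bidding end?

Limits ranked: 78,250,000 (Hale) > 62,550,000 (Helix) > 58,300,000 (Larkspur) > 38,500,000 (Sable) > 24,650,000 (Alder) > 12,750,000 (Tessera)
Helix is the last rival to drop out, at $62,550,000; Hale remains and wins at that price.

Hale wins at $62,550,000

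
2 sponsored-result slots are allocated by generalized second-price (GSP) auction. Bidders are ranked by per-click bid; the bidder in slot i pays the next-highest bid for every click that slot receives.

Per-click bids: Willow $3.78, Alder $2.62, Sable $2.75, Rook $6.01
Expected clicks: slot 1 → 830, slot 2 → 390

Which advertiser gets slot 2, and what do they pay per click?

Willow; $2.75 per click

Sorting advertisers: $6.01 (Rook) > $3.78 (Willow) > $2.75 (Sable) > …
Slot 2 goes to the second-ranked bidder, Willow, who pays the next bid down: $2.75/click.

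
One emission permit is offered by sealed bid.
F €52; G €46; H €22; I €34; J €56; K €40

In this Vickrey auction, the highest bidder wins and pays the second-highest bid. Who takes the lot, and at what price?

Vickrey auction: the highest bidder wins and pays the second-highest bid.
Sorting bids: 56 (J) > 52 (F) > 46 (G) > 40 (K) > 34 (I) > 22 (H)
J is highest; pays the second-highest bid, €52.

J pays €52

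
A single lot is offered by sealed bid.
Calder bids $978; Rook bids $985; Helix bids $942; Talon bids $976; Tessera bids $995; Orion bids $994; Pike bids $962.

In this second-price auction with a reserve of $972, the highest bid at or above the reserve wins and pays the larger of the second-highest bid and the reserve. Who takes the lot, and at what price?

Tessera pays $994

Rule: the highest bid at or above the reserve wins and pays the larger of the second-highest bid and the reserve.
Bids in order: 995 (Tessera) > 994 (Orion) > 985 (Rook) > 978 (Calder) > 976 (Talon) > 962 (Pike) > …
Tessera has the top bid at or above the reserve ($995).
Second-highest bid $994 exceeds the reserve $972 → payment $994.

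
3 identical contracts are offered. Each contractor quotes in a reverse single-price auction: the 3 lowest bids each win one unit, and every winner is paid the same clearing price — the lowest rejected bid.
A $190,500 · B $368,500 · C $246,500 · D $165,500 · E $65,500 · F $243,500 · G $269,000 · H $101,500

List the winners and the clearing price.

Ordering the bids: 65,500 (E), 101,500 (H), 165,500 (D), 190,500 (A), 243,500 (F), …
The 3 lowest are E, H, D.
Clearing price = lowest rejected bid = $190,500.

E, H, D; each is paid $190,500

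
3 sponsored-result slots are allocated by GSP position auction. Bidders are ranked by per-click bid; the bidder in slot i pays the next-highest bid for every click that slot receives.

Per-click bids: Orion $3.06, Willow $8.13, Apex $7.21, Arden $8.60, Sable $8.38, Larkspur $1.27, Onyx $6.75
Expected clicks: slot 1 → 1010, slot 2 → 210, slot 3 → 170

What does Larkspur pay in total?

Per-click bids in order: $8.60 (Arden) > $8.38 (Sable) > $8.13 (Willow) > $7.21 (Apex) > …
Larkspur ranks below slot 3 → no slot, pays nothing.

Larkspur pays $0.00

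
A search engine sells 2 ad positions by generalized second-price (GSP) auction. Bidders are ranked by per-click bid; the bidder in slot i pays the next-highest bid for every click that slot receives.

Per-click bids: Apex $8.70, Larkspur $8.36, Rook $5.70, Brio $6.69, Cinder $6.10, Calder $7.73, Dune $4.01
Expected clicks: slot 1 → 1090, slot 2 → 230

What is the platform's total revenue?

Total revenue: $10890.30

Ranked by bid: $8.70 (Apex) > $8.36 (Larkspur) > $7.73 (Calder) > …
Slot 1: Apex pays $8.36 × 1090 = $9112.40
Slot 2: Larkspur pays $7.73 × 230 = $1777.90
Total = $10890.30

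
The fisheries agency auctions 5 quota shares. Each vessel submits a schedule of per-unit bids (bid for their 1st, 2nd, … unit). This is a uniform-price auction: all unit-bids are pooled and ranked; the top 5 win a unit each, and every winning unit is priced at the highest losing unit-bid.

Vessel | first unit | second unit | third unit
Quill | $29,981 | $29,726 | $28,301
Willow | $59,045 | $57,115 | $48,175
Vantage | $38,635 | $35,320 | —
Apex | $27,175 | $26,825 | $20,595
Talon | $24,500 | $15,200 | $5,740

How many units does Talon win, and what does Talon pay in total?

Merging the schedules and taking the best 5: 59,045 (Willow-1), 57,115 (Willow-2), 48,175 (Willow-3), 38,635 (Vantage-1), 35,320 (Vantage-2)
First bid not allocated: $29,981.
Talon wins 0 unit(s) at $29,981 each.

Talon: 0 units, pays $0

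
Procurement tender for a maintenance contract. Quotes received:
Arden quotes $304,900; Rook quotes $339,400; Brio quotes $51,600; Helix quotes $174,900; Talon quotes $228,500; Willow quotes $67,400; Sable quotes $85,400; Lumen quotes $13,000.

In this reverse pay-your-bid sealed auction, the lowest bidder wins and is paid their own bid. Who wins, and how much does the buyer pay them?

Bids in order: 13,000 (Lumen) < 51,600 (Brio) < 67,400 (Willow) < 85,400 (Sable) < 174,900 (Helix) < 228,500 (Talon) < …
Lumen is lowest → is paid own bid, $13,000.

Lumen is paid $13,000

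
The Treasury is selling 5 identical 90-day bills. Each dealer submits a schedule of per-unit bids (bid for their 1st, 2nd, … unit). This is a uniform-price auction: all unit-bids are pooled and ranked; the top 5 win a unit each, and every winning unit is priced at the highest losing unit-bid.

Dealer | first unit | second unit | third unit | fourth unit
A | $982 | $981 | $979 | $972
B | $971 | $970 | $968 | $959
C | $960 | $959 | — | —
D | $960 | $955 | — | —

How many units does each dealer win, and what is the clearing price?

A 4, B 1; clearing price $970

Merging the schedules and taking the best 5: 982 (A-1), 981 (A-2), 979 (A-3), 972 (A-4), 971 (B-1)
The (k+1)-th unit-bid is $970.
Allocation: A 4, B 1.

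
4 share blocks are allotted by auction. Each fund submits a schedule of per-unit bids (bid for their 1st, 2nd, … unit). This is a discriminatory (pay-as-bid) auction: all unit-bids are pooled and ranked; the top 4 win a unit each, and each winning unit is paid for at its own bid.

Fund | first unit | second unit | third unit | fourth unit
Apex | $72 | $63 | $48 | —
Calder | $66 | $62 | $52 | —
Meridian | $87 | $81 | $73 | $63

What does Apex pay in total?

Apex pays $72

Merging the schedules and taking the best 4: 87 (Meridian-1), 81 (Meridian-2), 73 (Meridian-3), 72 (Apex-1)
Next rejected bid: $66 (not a price — pay-as-bid).
Apex's winning unit-bids: 72 = $72.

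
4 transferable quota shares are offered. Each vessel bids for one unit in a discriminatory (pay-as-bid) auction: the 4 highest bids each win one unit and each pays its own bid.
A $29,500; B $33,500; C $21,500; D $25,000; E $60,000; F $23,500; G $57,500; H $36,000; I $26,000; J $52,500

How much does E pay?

Sorting: 60,000 (E), 57,500 (G), 52,500 (J), 36,000 (H), 33,500 (B), 29,500 (A), …
The 4 highest are E, G, J, H.
E wins → own bid $60,000.

E pays $60,000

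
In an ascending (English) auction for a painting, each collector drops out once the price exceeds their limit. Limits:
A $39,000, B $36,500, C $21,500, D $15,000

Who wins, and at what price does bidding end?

Limits in order: 39,000 (A) > 36,500 (B) > 21,500 (C) > 15,000 (D)
Bidding ends when B exits at $36,500; A takes it.

A wins at $36,500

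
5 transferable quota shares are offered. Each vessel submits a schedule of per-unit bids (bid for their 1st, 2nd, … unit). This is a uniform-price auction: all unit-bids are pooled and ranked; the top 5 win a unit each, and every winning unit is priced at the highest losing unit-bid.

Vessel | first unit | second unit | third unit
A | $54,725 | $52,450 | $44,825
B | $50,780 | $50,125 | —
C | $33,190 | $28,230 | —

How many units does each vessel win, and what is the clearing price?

Merging the schedules and taking the best 5: 54,725 (A-1), 52,450 (A-2), 50,780 (B-1), 50,125 (B-2), 44,825 (A-3)
First bid not allocated: $33,190.
Allocation: A 3, B 2.

A 3, B 2; clearing price $33,190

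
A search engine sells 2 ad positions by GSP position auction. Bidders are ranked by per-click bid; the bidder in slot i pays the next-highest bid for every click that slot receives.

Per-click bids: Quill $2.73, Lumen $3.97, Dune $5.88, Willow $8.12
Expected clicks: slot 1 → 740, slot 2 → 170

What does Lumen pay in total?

Lumen pays $0.00

Ranked by bid: $8.12 (Willow) > $5.88 (Dune) > $3.97 (Lumen) > …
Lumen ranks below slot 2 → no slot, pays nothing.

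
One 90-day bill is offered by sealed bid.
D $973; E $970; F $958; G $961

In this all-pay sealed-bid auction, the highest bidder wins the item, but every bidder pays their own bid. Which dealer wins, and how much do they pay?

Sorting bids: 973 (D) > 970 (E) > 961 (G) > 958 (F)
D wins with the top bid; all bids are sunk regardless.

D pays $973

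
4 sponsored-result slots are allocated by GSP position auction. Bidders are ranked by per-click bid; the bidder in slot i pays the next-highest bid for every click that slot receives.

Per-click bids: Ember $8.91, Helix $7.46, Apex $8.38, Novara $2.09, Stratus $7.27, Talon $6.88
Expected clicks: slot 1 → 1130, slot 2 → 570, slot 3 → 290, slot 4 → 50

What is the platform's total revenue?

Sorting advertisers: $8.91 (Ember) > $8.38 (Apex) > $7.46 (Helix) > $7.27 (Stratus) > $6.88 (Talon) > …
Slot 1: Ember pays $8.38 × 1130 = $9469.40
Slot 2: Apex pays $7.46 × 570 = $4252.20
Slot 3: Helix pays $7.27 × 290 = $2108.30
Slot 4: Stratus pays $6.88 × 50 = $344.00
Total = $16173.90

Total revenue: $16173.90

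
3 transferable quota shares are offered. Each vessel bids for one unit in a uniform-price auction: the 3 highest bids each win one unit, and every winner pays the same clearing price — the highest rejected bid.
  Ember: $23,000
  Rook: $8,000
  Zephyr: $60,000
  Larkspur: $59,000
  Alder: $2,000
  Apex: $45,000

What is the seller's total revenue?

Total revenue: $69,000

Ordering the bids: 60,000 (Zephyr), 59,000 (Larkspur), 45,000 (Apex), 23,000 (Ember), 8,000 (Rook), …
The 3 highest are Zephyr, Larkspur, Apex.
First losing bid is Ember's $23,000, which sets the uniform price.
Total revenue = 3 × $23,000 = $69,000.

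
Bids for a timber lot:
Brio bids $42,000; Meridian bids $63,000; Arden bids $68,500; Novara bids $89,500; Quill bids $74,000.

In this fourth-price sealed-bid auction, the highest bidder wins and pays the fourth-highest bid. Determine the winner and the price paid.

Rule: the highest bidder wins and pays the fourth-highest bid.
Sorting bids: 89,500 (Novara) > 74,000 (Quill) > 68,500 (Arden) > 63,000 (Meridian) > 42,000 (Brio)
Novara is highest; pays the fourth-highest bid, $63,000.

Novara pays $63,000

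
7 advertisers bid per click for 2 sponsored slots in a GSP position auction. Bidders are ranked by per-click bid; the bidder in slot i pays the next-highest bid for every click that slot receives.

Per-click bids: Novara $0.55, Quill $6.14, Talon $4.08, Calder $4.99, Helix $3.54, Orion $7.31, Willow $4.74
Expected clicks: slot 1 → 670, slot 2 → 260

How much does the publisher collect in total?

Total revenue: $5411.20

Per-click bids in order: $7.31 (Orion) > $6.14 (Quill) > $4.99 (Calder) > …
Slot 1: Orion pays $6.14 × 670 = $4113.80
Slot 2: Quill pays $4.99 × 260 = $1297.40
Total = $5411.20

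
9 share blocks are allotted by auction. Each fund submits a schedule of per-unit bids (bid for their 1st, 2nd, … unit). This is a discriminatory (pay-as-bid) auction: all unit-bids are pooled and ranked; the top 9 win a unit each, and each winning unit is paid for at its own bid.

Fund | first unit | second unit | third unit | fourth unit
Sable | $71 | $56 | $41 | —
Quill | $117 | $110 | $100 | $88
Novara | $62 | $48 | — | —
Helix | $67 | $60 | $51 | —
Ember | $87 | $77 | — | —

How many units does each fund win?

All unit-bids, highest first — top 9: 117 (Quill-1), 110 (Quill-2), 100 (Quill-3), 88 (Quill-4), 87 (Ember-1), 77 (Ember-2), 71 (Sable-1), 67 (Helix-1), 62 (Novara-1)
Next rejected bid: $60 (not a price — pay-as-bid).
Allocation: Ember 2, Helix 1, Novara 1, Quill 4, Sable 1.

Ember 2, Helix 1, Novara 1, Quill 4, Sable 1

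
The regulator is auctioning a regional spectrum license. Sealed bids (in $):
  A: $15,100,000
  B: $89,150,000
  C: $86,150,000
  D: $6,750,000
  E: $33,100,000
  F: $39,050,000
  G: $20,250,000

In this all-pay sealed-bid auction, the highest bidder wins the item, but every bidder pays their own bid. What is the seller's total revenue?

Total revenue: $289,550,000

Rule: the highest bidder wins the item, but every bidder pays their own bid.
Sorting bids: 89,150,000 (B) > 86,150,000 (C) > 39,050,000 (F) > 33,100,000 (E) > 20,250,000 (G) > 15,100,000 (A) > …
Every bidder forfeits their bid regardless of winning.
Revenue = 15,100,000 + 89,150,000 + 86,150,000 + 6,750,000 + 33,100,000 + 39,050,000 + 20,250,000 = $289,550,000.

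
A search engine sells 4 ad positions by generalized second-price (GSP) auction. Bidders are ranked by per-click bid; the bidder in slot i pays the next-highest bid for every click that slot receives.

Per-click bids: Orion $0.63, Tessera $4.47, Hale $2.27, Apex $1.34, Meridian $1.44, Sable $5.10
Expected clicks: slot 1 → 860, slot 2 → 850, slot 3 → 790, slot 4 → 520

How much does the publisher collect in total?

Total revenue: $7608.10

Sorting advertisers: $5.10 (Sable) > $4.47 (Tessera) > $2.27 (Hale) > $1.44 (Meridian) > $1.34 (Apex) > …
Slot 1: Sable pays $4.47 × 860 = $3844.20
Slot 2: Tessera pays $2.27 × 850 = $1929.50
Slot 3: Hale pays $1.44 × 790 = $1137.60
Slot 4: Meridian pays $1.34 × 520 = $696.80
Total = $7608.10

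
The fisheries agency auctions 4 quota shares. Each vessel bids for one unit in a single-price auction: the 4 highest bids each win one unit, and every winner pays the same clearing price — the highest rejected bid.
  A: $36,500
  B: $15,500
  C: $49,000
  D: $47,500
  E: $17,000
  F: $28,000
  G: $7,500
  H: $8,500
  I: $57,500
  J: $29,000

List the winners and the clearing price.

I, C, D, A; each pays $29,000

Ordering the bids: 57,500 (I), 49,000 (C), 47,500 (D), 36,500 (A), 29,000 (J), 28,000 (F), …
Winners (4 units): I, C, D, A.
First losing bid is J's $29,000, which sets the uniform price.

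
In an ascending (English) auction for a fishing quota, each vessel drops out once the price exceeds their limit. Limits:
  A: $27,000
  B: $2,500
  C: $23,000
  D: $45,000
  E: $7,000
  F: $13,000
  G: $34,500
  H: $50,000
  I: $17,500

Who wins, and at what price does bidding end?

Sorting limits: 50,000 (H) > 45,000 (D) > 34,500 (G) > 27,000 (A) > 23,000 (C) > 17,500 (I) > …
Bidding ends when D exits at $45,000; H takes it.

H wins at $45,000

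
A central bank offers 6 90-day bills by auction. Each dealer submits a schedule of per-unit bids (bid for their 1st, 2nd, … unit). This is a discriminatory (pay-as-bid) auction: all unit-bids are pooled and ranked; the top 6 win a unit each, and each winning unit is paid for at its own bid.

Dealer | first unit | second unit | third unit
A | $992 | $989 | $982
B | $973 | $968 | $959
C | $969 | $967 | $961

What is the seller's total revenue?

Total revenue: $5,873

All unit-bids, highest first — top 6: 992 (A-1), 989 (A-2), 982 (A-3), 973 (B-1), 969 (C-1), 968 (B-2)
Next rejected bid: $967 (not a price — pay-as-bid).
Each winning unit pays its own bid.
Revenue = 992 + 989 + 982 + 973 + 969 + 968 = $5,873.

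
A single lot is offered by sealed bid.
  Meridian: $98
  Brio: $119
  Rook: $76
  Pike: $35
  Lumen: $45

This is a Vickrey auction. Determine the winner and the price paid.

Brio pays $98

Sorting bids: 119 (Brio) > 98 (Meridian) > 76 (Rook) > 45 (Lumen) > 35 (Pike)
Brio is highest; pays the second-highest bid, $98.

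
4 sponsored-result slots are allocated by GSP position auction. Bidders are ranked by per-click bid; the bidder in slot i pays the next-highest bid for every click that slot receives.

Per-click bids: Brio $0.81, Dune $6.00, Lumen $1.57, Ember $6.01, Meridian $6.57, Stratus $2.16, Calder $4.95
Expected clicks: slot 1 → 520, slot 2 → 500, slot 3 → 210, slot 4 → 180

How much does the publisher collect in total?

Total revenue: $7553.50

Sorting advertisers: $6.57 (Meridian) > $6.01 (Ember) > $6.00 (Dune) > $4.95 (Calder) > $2.16 (Stratus) > …
Slot 1: Meridian pays $6.01 × 520 = $3125.20
Slot 2: Ember pays $6.00 × 500 = $3000.00
Slot 3: Dune pays $4.95 × 210 = $1039.50
Slot 4: Calder pays $2.16 × 180 = $388.80
Total = $7553.50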